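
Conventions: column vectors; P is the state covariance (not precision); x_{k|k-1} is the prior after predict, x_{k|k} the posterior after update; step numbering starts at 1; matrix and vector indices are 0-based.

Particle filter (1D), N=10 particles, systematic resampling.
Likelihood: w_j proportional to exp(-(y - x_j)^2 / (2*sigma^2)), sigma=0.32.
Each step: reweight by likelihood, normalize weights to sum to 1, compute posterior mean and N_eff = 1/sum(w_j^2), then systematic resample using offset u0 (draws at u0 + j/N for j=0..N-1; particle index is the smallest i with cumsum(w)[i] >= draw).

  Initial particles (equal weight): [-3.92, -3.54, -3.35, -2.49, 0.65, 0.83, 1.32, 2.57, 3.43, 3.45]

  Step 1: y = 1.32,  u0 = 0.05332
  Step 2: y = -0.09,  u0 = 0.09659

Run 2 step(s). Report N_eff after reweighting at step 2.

step 1: w=[0.0000, 0.0000, 0.0000, 0.0000, 0.0786, 0.2178, 0.7033, 0.0003, 0.0000, 0.0000]  mean=1.1611  Neff=1.8240  idx=[4, 5, 5, 6, 6, 6, 6, 6, 6, 6]
step 2: w=[0.6798, 0.1580, 0.1580, 0.0006, 0.0006, 0.0006, 0.0006, 0.0006, 0.0006, 0.0006]  mean=0.7097  Neff=1.9531  idx=[0, 0, 0, 0, 0, 0, 1, 1, 2, 4]

N_eff = 1.9531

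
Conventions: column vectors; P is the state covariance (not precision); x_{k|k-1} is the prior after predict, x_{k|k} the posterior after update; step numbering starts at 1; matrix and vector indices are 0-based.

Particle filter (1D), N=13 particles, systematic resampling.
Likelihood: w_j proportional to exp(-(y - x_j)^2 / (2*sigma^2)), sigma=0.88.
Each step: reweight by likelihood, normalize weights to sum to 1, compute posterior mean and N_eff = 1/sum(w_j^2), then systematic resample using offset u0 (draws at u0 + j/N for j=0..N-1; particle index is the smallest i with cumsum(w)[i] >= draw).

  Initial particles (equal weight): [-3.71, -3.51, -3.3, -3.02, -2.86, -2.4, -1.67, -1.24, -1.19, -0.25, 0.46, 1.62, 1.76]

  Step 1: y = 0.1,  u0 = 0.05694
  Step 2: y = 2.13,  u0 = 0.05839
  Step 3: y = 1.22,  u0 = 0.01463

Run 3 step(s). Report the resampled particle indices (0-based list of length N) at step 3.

step 1: w=[0.0000, 0.0001, 0.0002, 0.0006, 0.0011, 0.0058, 0.0434, 0.1029, 0.1120, 0.3031, 0.3017, 0.0738, 0.0554]  mean=-0.0734  Neff=4.6210  idx=[7, 7, 8, 9, 9, 9, 9, 10, 10, 10, 10, 11, 12]
step 2: w=[0.0003, 0.0003, 0.0003, 0.0102, 0.0102, 0.0102, 0.0102, 0.0654, 0.0654, 0.0654, 0.0654, 0.3346, 0.3623]  mean=1.2886  Neff=3.8361  idx=[7, 8, 9, 10, 11, 11, 11, 11, 12, 12, 12, 12, 12]
step 3: w=[0.0656, 0.0656, 0.0656, 0.0656, 0.0859, 0.0859, 0.0859, 0.0859, 0.0789, 0.0789, 0.0789, 0.0789, 0.0789]  mean=1.3710  Neff=12.8573  idx=[0, 1, 2, 3, 4, 5, 6, 7, 8, 9, 10, 11, 12]

resampled_idx = [0, 1, 2, 3, 4, 5, 6, 7, 8, 9, 10, 11, 12]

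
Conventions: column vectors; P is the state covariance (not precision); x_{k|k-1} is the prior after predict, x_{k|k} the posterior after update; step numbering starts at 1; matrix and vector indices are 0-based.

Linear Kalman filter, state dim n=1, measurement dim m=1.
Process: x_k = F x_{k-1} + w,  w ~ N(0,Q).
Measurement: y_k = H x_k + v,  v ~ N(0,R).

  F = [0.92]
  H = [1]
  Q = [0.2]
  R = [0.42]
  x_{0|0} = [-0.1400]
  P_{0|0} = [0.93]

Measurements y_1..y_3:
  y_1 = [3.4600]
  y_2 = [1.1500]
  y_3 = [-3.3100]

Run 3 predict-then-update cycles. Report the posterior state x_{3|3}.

step 1: x^-=[-0.1288]  P^-=[0.9872]  S=[1.4072]  K=[0.7015]  nu=[3.5888]  x^+=[2.3888]  P^+=[0.2946]
step 2: x^-=[2.1977]  P^-=[0.4494]  S=[0.8694]  K=[0.5169]  nu=[-1.0477]  x^+=[1.6562]  P^+=[0.2171]
step 3: x^-=[1.5237]  P^-=[0.3838]  S=[0.8038]  K=[0.4775]  nu=[-4.8337]  x^+=[-0.7842]  P^+=[0.2005]

x_post = [-0.7842]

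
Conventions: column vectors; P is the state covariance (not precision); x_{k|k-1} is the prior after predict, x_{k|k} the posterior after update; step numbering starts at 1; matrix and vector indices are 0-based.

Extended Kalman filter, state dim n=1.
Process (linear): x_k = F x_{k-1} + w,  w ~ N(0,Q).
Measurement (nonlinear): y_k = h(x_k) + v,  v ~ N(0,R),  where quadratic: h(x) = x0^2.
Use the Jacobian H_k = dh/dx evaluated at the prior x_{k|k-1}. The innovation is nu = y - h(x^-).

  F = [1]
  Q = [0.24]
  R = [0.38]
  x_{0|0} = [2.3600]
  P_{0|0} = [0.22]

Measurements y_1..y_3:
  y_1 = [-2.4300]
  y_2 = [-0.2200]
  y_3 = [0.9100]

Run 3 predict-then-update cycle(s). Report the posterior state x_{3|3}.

step 1: x^-=[2.3600]  P^-=[0.4600]  H_jac=[4.7200]  S=[10.6281]  K=[0.2043]  nu=[-7.9996]  x^+=[0.7258]  P^+=[0.0164]
step 2: x^-=[0.7258]  P^-=[0.2564]  H_jac=[1.4515]  S=[0.9203]  K=[0.4045]  nu=[-0.7467]  x^+=[0.4237]  P^+=[0.1059]
step 3: x^-=[0.4237]  P^-=[0.3459]  H_jac=[0.8475]  S=[0.6284]  K=[0.4665]  nu=[0.7304]  x^+=[0.7645]  P^+=[0.2092]

x_post = [0.7645]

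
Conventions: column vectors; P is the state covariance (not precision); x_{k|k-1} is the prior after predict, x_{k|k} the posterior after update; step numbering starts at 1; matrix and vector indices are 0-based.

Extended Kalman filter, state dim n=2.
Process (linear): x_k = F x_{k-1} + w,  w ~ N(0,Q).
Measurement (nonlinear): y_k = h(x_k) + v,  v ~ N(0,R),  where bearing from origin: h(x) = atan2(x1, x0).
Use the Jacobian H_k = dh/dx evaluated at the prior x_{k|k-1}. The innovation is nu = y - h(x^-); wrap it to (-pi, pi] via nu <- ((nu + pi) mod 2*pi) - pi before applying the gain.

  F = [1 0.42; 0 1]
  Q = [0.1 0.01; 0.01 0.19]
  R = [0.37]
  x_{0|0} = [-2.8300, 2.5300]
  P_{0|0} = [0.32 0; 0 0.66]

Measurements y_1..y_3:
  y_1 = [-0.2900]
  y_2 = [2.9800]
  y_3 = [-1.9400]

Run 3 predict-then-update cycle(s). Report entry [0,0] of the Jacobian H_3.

H_jac[0,0] = -0.2380

step 1: x^-=[-1.7674, 2.5300]  P^-=[0.5364 0.2872; 0.2872 0.8500]  H_jac=[-0.2656 -0.1856]  S=[0.4654]  K=[-0.4206; -0.5028]  nu=[-2.4706]  x^+=[-0.7282, 3.7722]  P^+=[0.4541 0.1888; 0.1888 0.7323]
step 2: x^-=[0.8562, 3.7722]  P^-=[0.8418 0.5063; 0.5063 0.9223]  H_jac=[-0.2521 0.0572]  S=[0.4119]  K=[-0.4449; -0.1818]  nu=[1.6324]  x^+=[0.1299, 3.4755]  P^+=[0.7603 0.4730; 0.4730 0.9087]
step 3: x^-=[1.5896, 3.4755]  P^-=[1.4179 0.8647; 0.8647 1.0987]  H_jac=[-0.2380 0.1088]  S=[0.4185]  K=[-0.5813; -0.2059]  nu=[-3.0818]  x^+=[3.3811, 4.1100]  P^+=[1.2765 0.8146; 0.8146 1.0810]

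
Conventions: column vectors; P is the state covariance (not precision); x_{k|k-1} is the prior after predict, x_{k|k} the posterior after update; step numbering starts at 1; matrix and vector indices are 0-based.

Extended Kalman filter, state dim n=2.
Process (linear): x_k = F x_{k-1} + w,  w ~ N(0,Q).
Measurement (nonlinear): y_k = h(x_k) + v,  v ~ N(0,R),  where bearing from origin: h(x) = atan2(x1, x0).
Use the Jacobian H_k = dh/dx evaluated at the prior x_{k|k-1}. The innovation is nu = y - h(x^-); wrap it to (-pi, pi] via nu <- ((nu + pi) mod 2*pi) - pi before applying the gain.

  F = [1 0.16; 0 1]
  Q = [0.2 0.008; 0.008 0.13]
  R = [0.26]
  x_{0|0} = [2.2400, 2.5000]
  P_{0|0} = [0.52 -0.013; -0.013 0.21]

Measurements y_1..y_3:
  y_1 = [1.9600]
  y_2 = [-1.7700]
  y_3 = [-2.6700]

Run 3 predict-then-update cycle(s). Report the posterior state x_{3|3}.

step 1: x^-=[2.6400, 2.5000]  P^-=[0.7212 0.0286; 0.0286 0.3400]  H_jac=[-0.1891 0.1997]  S=[0.2972]  K=[-0.4397; 0.2103]  nu=[1.2018]  x^+=[2.1115, 2.7527]  P^+=[0.6638 0.0561; 0.0561 0.3269]
step 2: x^-=[2.5520, 2.7527]  P^-=[0.8901 0.1164; 0.1164 0.4569]  H_jac=[-0.1954 0.1811]  S=[0.3007]  K=[-0.5081; 0.1996]  nu=[-2.5932]  x^+=[3.8697, 2.2352]  P^+=[0.8124 0.1469; 0.1469 0.4449]
step 3: x^-=[4.2273, 2.2352]  P^-=[1.0708 0.2261; 0.2261 0.5749]  H_jac=[-0.0978 0.1849]  S=[0.2817]  K=[-0.2232; 0.2988]  nu=[3.1268]  x^+=[3.5294, 3.1696]  P^+=[1.0568 0.2448; 0.2448 0.5497]

x_post = [3.5294, 3.1696]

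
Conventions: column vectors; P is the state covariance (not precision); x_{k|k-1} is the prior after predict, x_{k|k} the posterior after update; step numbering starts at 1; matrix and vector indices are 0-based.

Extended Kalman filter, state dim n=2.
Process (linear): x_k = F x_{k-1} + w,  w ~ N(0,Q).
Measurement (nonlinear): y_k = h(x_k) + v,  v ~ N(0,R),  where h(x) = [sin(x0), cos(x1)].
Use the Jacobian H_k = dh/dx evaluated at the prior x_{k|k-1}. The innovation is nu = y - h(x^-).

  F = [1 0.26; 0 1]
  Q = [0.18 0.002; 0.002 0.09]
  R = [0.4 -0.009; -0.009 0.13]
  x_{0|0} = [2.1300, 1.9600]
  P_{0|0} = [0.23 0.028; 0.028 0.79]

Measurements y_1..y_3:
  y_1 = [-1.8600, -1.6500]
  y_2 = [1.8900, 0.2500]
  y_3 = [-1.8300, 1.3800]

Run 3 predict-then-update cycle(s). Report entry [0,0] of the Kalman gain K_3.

step 1: x^-=[2.6396, 1.9600]  P^-=[0.4780 0.2354; 0.2354 0.8800]  H_jac=[-0.8766 0.0000; 0.0000 -0.9252]  S=[0.7673 0.1819; 0.1819 0.8833]  K=[-0.5126 -0.1410; -0.0530 -0.9108]  nu=[-2.3412, -1.2705]  x^+=[4.0189, 3.2413]  P^+=[0.2325 0.0148; 0.0148 0.1275]
step 2: x^-=[4.8616, 3.2413]  P^-=[0.4288 0.0500; 0.0500 0.2175]  H_jac=[0.1487 0.0000; 0.0000 0.0996]  S=[0.4095 -0.0083; -0.0083 0.1322]  K=[0.1567 0.0474; 0.0215 0.1652]  nu=[2.8789, 1.2450]  x^+=[5.3717, 3.5088]  P^+=[0.4186 0.0478; 0.0478 0.2137]
step 3: x^-=[6.2840, 3.5088]  P^-=[0.6379 0.1053; 0.1053 0.3037]  H_jac=[1.0000 0.0000; 0.0000 0.3590]  S=[1.0379 0.0288; 0.0288 0.1691]  K=[0.6113 0.1194; 0.0840 0.6303]  nu=[-1.8308, 2.3133]  x^+=[5.4412, 4.8132]  P^+=[0.2434 0.0279; 0.0279 0.2262]

K[0,0] = 0.6113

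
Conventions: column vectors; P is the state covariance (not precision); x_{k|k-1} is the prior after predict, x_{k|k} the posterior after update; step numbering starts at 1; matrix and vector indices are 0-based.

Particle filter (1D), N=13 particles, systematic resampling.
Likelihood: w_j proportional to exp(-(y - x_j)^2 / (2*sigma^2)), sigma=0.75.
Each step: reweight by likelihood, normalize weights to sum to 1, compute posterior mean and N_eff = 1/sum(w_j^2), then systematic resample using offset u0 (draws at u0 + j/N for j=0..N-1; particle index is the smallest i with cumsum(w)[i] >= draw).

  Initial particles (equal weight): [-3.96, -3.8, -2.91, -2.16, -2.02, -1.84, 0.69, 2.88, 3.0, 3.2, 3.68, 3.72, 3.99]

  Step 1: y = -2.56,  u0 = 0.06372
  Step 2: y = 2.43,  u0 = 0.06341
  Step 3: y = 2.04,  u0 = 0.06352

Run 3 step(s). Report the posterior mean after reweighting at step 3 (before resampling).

step 1: w=[0.0487, 0.0709, 0.2493, 0.2412, 0.2145, 0.1754, 0.0000, 0.0000, 0.0000, 0.0000, 0.0000, 0.0000, 0.0000]  mean=-2.4647  Neff=4.8899  idx=[1, 2, 2, 2, 3, 3, 3, 3, 4, 4, 5, 5, 5]
step 2: w=[0.0000, 0.0000, 0.0000, 0.0000, 0.0211, 0.0211, 0.0211, 0.0211, 0.0649, 0.0649, 0.2619, 0.2619, 0.2619]  mean=-1.8904  Neff=4.6288  idx=[7, 8, 10, 10, 10, 10, 11, 11, 11, 12, 12, 12, 12]
step 3: w=[0.0088, 0.0247, 0.0879, 0.0879, 0.0879, 0.0879, 0.0879, 0.0879, 0.0879, 0.0879, 0.0879, 0.0879, 0.0879]  mean=-1.8473  Neff=11.6811  idx=[2, 3, 4, 4, 5, 6, 7, 8, 9, 10, 11, 11, 12]

post_mean = -1.8473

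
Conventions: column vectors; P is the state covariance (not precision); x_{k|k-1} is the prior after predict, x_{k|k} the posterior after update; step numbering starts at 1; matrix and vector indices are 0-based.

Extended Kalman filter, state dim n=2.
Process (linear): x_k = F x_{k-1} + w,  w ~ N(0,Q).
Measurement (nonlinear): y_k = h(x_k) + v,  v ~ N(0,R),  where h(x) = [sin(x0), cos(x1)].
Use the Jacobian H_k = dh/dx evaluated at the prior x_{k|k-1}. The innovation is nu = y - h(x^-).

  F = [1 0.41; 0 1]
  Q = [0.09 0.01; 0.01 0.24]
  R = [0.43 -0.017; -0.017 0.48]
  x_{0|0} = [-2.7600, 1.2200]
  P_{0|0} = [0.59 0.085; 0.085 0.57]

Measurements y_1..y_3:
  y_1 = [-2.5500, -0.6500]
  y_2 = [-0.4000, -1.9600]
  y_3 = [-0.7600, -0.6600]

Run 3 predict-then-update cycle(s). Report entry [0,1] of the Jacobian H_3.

H_jac[0,1] = 0.0000

step 1: x^-=[-2.2598, 1.2200]  P^-=[0.8455 0.3287; 0.3287 0.8100]  H_jac=[-0.6358 0.0000; 0.0000 -0.9391]  S=[0.7718 0.1793; 0.1793 1.1943]  K=[-0.6595 -0.1595; -0.1273 -0.6178]  nu=[-1.7781, -0.9936]  x^+=[-0.9287, 2.0602]  P^+=[0.4418 0.0696; 0.0696 0.3135]
step 2: x^-=[-0.0840, 2.0602]  P^-=[0.6415 0.2081; 0.2081 0.5535]  H_jac=[0.9965 0.0000; 0.0000 -0.8826]  S=[1.0670 -0.2000; -0.2000 0.9112]  K=[0.5854 -0.0731; 0.0979 -0.5146]  nu=[-0.3161, -1.4899]  x^+=[-0.1602, 2.7960]  P^+=[0.2539 0.0510; 0.0510 0.2818]
step 3: x^-=[0.9862, 2.7960]  P^-=[0.4331 0.1765; 0.1765 0.5218]  H_jac=[0.5519 0.0000; 0.0000 -0.3387]  S=[0.5619 -0.0500; -0.0500 0.5399]  K=[0.4189 -0.0720; 0.1455 -0.3139]  nu=[-1.5939, 0.2809]  x^+=[0.2982, 2.4760]  P^+=[0.3286 0.1230; 0.1230 0.4521]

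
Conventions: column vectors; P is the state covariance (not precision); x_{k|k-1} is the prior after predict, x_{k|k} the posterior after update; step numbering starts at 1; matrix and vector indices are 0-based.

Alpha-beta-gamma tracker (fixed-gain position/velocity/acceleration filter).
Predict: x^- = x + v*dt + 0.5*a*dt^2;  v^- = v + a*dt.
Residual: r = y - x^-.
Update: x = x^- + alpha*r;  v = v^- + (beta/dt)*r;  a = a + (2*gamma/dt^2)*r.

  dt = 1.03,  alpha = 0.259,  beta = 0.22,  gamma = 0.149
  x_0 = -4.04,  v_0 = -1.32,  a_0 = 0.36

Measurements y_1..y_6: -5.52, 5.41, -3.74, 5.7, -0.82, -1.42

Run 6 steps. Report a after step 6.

step 1: x_pred=-5.2086  r=-0.3114  x^+=-5.2893  v^+=-1.0157  a^+=0.2725
step 2: x_pred=-6.1909  r=11.6009  x^+=-3.1863  v^+=1.7429  a^+=3.5312
step 3: x_pred=0.4820  r=-4.2220  x^+=-0.6115  v^+=4.4782  a^+=2.3452
step 4: x_pred=5.2450  r=0.4550  x^+=5.3629  v^+=6.9909  a^+=2.4730
step 5: x_pred=13.8753  r=-14.6953  x^+=10.0693  v^+=6.3993  a^+=-1.6548
step 6: x_pred=15.7828  r=-17.2028  x^+=11.3272  v^+=1.0205  a^+=-6.4870

a_post = -6.4870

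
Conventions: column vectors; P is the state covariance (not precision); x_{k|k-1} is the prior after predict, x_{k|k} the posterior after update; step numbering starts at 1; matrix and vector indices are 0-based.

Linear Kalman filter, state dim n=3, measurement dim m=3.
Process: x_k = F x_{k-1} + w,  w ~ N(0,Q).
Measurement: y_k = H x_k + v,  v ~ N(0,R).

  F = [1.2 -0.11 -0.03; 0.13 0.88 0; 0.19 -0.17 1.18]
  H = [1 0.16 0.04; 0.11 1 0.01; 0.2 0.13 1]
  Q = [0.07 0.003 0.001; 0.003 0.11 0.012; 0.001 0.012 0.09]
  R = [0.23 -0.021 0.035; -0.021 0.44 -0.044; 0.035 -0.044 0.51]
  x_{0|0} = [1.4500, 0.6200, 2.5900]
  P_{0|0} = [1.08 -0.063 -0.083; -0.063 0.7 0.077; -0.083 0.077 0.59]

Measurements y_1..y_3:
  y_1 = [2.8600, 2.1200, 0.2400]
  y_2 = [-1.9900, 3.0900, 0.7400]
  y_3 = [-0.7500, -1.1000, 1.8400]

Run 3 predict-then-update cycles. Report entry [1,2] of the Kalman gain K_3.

step 1: x^-=[1.5941, 0.7341, 3.2263]  P^-=[1.6573 0.0364 0.1270; 0.0364 0.6559 -0.0080; 0.1270 -0.0080 0.9067]  S=[1.9273 0.3051 0.5489; 0.3051 1.1242 0.1008; 0.5489 0.1008 1.5447]  K=[0.8744 -0.0409 -0.0082; -0.0280 0.5922 0.0261; -0.0947 -0.0181 0.6376]  nu=[1.0194, 1.1783, -3.4006]  x^+=[2.4652, 1.3147, 0.9403]  P^+=[0.2114 -0.0592 -0.0064; -0.0592 0.2669 -0.0366; -0.0064 -0.0366 0.3287]
step 2: x^-=[2.7854, 1.4775, 1.3545]  P^-=[0.3938 -0.0505 0.0514; -0.0505 0.3067 -0.0703; 0.0514 -0.0703 0.5787]  S=[0.6196 0.0180 0.1753; 0.0180 0.7391 -0.0651; 0.1753 -0.0651 1.1093]  K=[0.6232 -0.0232 0.0116; -0.0158 0.4060 -0.0102; -0.0463 -0.0319 0.5281]  nu=[-5.0660, 1.2926, -1.3636]  x^+=[-0.4177, 2.0963, 0.8275]  P^+=[0.1505 -0.0404 0.0039; -0.0404 0.1843 -0.0395; 0.0039 -0.0395 0.2735]
step 3: x^-=[-0.7566, 1.7904, 0.5408]  P^-=[0.2994 -0.0324 0.0486; -0.0324 0.2460 -0.0581; 0.0486 -0.0581 0.5018]  S=[0.5293 0.0168 0.1542; 0.0168 0.6815 -0.0601; 0.1542 -0.0601 1.0305]  K=[0.5548 -0.0107 0.0175; 0.0007 0.3539 -0.0111; -0.0304 -0.0259 0.4920]  nu=[-0.3015, -2.8126, 1.2178]  x^+=[-0.8726, 0.7814, 1.2220]  P^+=[0.1333 -0.0318 0.0063; -0.0318 0.1600 -0.0357; 0.0063 -0.0357 0.2544]

K[1,2] = -0.0111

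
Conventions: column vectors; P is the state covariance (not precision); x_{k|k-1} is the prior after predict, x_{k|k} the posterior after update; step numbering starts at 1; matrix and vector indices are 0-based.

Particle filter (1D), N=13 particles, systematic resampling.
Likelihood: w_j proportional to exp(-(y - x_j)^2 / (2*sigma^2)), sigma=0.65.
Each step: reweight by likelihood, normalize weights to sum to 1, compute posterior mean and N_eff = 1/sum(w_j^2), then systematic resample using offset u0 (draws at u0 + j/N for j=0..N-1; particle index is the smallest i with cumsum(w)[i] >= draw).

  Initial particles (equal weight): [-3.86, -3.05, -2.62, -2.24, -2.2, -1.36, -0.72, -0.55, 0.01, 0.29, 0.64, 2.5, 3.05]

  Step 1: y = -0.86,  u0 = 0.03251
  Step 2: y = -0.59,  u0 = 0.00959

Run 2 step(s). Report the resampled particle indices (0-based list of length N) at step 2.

step 1: w=[0.0000, 0.0010, 0.0072, 0.0295, 0.0336, 0.2093, 0.2749, 0.2511, 0.1149, 0.0588, 0.0196, 0.0000, 0.0000]  mean=-0.7519  Neff=4.9616  idx=[3, 5, 5, 5, 6, 6, 6, 7, 7, 7, 7, 8, 9]
step 2: w=[0.0042, 0.0521, 0.0521, 0.0521, 0.1030, 0.1030, 0.1030, 0.1049, 0.1049, 0.1049, 0.1049, 0.0687, 0.0420]  mean=-0.6625  Neff=11.0467  idx=[1, 2, 4, 4, 5, 6, 7, 7, 8, 9, 9, 10, 11]

resampled_idx = [1, 2, 4, 4, 5, 6, 7, 7, 8, 9, 9, 10, 11]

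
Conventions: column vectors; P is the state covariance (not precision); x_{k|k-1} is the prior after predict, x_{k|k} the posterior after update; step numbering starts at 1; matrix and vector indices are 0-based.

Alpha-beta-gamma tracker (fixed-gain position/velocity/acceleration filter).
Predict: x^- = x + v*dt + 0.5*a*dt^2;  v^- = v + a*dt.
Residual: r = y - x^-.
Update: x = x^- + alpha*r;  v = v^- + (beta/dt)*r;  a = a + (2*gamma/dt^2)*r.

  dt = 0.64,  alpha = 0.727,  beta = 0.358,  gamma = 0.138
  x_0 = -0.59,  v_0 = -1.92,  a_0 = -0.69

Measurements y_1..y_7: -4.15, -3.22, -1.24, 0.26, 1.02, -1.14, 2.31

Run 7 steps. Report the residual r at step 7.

step 1: x_pred=-1.9601  r=-2.1899  x^+=-3.5522  v^+=-3.5866  a^+=-2.1656
step 2: x_pred=-6.2911  r=3.0711  x^+=-4.0584  v^+=-3.2547  a^+=-0.0962
step 3: x_pred=-6.1611  r=4.9211  x^+=-2.5835  v^+=-0.5635  a^+=3.2197
step 4: x_pred=-2.2847  r=2.5447  x^+=-0.4347  v^+=2.9206  a^+=4.9344
step 5: x_pred=2.4450  r=-1.4250  x^+=1.4090  v^+=5.2815  a^+=3.9742
step 6: x_pred=5.6031  r=-6.7431  x^+=0.7009  v^+=4.0531  a^+=-0.5695
step 7: x_pred=3.1782  r=-0.8682  x^+=2.5470  v^+=3.2029  a^+=-1.1545

resid = -0.8682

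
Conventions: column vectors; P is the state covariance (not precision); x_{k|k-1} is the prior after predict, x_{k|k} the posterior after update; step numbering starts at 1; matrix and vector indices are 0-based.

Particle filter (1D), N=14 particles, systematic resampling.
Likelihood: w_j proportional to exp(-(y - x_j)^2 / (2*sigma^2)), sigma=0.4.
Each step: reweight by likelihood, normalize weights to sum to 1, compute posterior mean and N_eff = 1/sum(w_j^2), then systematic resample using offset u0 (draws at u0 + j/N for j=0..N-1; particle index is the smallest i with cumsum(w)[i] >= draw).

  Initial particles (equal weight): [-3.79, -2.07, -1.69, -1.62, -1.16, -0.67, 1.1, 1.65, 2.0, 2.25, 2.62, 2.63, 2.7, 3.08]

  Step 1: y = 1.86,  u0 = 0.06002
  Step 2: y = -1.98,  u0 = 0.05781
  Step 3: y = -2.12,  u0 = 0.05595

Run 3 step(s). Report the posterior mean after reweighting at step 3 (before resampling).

post_mean = 1.6500

step 1: w=[0.0000, 0.0000, 0.0000, 0.0000, 0.0000, 0.0000, 0.0541, 0.2867, 0.3095, 0.2046, 0.0541, 0.0516, 0.0363, 0.0031]  mean=1.9969  Neff=4.3541  idx=[7, 7, 7, 7, 8, 8, 8, 8, 8, 9, 9, 9, 11, 12]
step 2: w=[0.2499, 0.2499, 0.2499, 0.2499, 0.0001, 0.0001, 0.0001, 0.0001, 0.0001, 0.0000, 0.0000, 0.0000, 0.0000, 0.0000]  mean=1.6501  Neff=4.0024  idx=[0, 0, 0, 1, 1, 1, 1, 2, 2, 2, 3, 3, 3, 3]
step 3: w=[0.0714, 0.0714, 0.0714, 0.0714, 0.0714, 0.0714, 0.0714, 0.0714, 0.0714, 0.0714, 0.0714, 0.0714, 0.0714, 0.0714]  mean=1.6500  Neff=14.0000  idx=[0, 1, 2, 3, 4, 5, 6, 7, 8, 9, 10, 11, 12, 13]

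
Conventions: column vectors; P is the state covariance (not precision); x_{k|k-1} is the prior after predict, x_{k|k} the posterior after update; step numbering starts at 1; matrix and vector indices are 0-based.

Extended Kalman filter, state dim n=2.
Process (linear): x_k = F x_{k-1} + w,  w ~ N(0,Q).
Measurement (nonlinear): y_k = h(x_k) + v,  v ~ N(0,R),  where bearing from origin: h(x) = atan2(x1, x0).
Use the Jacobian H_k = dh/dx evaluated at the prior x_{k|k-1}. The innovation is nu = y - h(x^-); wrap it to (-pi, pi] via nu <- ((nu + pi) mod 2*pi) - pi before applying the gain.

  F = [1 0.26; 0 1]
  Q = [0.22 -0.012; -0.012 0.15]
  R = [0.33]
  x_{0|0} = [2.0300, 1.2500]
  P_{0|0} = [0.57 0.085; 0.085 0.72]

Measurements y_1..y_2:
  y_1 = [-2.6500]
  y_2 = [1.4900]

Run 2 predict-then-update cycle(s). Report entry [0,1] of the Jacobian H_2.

H_jac[0,1] = 0.3526

step 1: x^-=[2.3550, 1.2500]  P^-=[0.8829 0.2602; 0.2602 0.8700]  H_jac=[-0.1758 0.3313]  S=[0.4225]  K=[-0.1634; 0.5739]  nu=[-3.1380]  x^+=[2.8679, -0.5510]  P^+=[0.8716 0.2998; 0.2998 0.7308]
step 2: x^-=[2.7246, -0.5510]  P^-=[1.2969 0.4778; 0.4778 0.8808]  H_jac=[0.0713 0.3526]  S=[0.4701]  K=[0.5551; 0.7331]  nu=[1.6895]  x^+=[3.6624, 0.6876]  P^+=[1.1520 0.2865; 0.2865 0.6282]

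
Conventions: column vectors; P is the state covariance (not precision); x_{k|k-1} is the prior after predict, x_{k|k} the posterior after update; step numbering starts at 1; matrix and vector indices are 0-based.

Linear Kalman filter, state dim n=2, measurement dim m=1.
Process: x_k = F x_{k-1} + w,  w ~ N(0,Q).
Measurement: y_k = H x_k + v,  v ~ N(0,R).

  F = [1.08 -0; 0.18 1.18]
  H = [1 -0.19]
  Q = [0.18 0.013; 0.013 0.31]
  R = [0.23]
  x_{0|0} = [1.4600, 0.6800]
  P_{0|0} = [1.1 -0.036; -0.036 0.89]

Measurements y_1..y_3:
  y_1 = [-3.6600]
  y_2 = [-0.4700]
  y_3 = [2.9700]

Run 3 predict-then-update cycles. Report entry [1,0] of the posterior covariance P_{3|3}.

P_post[1,0] = 0.7272

step 1: x^-=[1.5768, 1.0652]  P^-=[1.4630 0.1810; 0.1810 1.5696]  S=[1.6809]  K=[0.8499; -0.0698]  nu=[-5.0344]  x^+=[-2.7020, 1.4164]  P^+=[0.2488 0.2806; 0.2806 1.5614]
step 2: x^-=[-2.9182, 1.1850]  P^-=[0.4702 0.4190; 0.4190 2.6114]  S=[0.6353]  K=[0.6149; -0.1215]  nu=[2.6733]  x^+=[-1.2745, 0.8602]  P^+=[0.2300 0.4664; 0.4664 2.6020]
step 3: x^-=[-1.3764, 0.7857]  P^-=[0.4483 0.6522; 0.6522 4.1386]  S=[0.5799]  K=[0.5594; -0.2314]  nu=[4.4957]  x^+=[1.1386, -0.2546]  P^+=[0.2668 0.7272; 0.7272 4.1076]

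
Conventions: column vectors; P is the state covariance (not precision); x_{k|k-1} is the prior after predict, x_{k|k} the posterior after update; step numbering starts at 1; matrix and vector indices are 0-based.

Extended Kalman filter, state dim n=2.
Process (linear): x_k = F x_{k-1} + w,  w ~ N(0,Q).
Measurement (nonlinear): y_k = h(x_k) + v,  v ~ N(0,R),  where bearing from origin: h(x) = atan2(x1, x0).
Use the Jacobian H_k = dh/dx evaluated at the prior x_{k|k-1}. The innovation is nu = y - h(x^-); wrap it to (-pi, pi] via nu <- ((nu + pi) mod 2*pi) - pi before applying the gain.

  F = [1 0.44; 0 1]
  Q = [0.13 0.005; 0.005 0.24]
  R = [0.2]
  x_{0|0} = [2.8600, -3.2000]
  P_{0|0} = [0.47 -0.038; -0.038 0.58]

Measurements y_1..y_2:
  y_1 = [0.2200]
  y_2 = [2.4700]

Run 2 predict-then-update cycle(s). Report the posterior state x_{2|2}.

x_post = [-1.2818, -4.7642]

step 1: x^-=[1.4520, -3.2000]  P^-=[0.6788 0.2222; 0.2222 0.8200]  H_jac=[0.2591 0.1176]  S=[0.2705]  K=[0.7470; 0.5694]  nu=[1.3648]  x^+=[2.4716, -2.4229]  P^+=[0.5279 0.1072; 0.1072 0.7323]
step 2: x^-=[1.4055, -2.4229]  P^-=[0.8940 0.4344; 0.4344 0.9723]  H_jac=[0.3088 0.1791]  S=[0.3645]  K=[0.9708; 0.8458]  nu=[-2.7680]  x^+=[-1.2818, -4.7642]  P^+=[0.5504 0.1350; 0.1350 0.7115]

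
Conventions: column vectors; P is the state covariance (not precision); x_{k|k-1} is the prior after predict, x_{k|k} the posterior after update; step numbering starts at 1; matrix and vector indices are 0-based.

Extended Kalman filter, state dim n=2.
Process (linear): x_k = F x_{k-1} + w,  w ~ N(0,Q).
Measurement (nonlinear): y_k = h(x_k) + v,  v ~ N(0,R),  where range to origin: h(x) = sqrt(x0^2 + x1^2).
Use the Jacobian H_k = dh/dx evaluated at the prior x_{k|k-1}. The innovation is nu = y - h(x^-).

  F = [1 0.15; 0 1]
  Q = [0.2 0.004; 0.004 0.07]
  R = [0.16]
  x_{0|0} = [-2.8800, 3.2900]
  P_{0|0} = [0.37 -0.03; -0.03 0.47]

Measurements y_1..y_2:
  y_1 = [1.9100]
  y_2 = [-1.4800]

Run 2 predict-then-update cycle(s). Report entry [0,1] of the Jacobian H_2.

step 1: x^-=[-2.3865, 3.2900]  P^-=[0.5716 0.0445; 0.0445 0.5400]  H_jac=[-0.5872 0.8095]  S=[0.6686]  K=[-0.4481; 0.6147]  nu=[-2.1544]  x^+=[-1.4211, 1.9657]  P^+=[0.4373 0.2287; 0.2287 0.2874]
step 2: x^-=[-1.1263, 1.9657]  P^-=[0.7124 0.2758; 0.2758 0.3574]  H_jac=[-0.4971 0.8677]  S=[0.3672]  K=[-0.3129; 0.4711]  nu=[-3.7455]  x^+=[0.0456, 0.2013]  P^+=[0.6764 0.3299; 0.3299 0.2759]

H_jac[0,1] = 0.8677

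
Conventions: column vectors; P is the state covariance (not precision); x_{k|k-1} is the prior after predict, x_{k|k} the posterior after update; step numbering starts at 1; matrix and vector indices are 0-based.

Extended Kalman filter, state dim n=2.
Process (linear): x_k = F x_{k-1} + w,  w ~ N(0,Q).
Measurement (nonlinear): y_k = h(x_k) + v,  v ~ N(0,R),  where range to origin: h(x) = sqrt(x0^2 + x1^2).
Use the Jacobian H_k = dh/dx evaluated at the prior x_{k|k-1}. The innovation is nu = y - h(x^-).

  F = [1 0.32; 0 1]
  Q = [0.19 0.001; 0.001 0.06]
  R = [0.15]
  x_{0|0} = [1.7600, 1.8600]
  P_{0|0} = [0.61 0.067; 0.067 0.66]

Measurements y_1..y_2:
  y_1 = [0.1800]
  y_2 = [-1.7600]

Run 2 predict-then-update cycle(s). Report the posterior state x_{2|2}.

step 1: x^-=[2.3552, 1.8600]  P^-=[0.9105 0.2792; 0.2792 0.7200]  H_jac=[0.7848 0.6198]  S=[1.2589]  K=[0.7050; 0.5285]  nu=[-2.8211]  x^+=[0.3663, 0.3690]  P^+=[0.2847 -0.1899; -0.1899 0.3684]
step 2: x^-=[0.4843, 0.3690]  P^-=[0.3909 -0.0710; -0.0710 0.4284]  H_jac=[0.7954 0.6060]  S=[0.4862]  K=[0.5510; 0.4177]  nu=[-2.3689]  x^+=[-0.8210, -0.6206]  P^+=[0.2433 -0.1829; -0.1829 0.3435]

x_post = [-0.8210, -0.6206]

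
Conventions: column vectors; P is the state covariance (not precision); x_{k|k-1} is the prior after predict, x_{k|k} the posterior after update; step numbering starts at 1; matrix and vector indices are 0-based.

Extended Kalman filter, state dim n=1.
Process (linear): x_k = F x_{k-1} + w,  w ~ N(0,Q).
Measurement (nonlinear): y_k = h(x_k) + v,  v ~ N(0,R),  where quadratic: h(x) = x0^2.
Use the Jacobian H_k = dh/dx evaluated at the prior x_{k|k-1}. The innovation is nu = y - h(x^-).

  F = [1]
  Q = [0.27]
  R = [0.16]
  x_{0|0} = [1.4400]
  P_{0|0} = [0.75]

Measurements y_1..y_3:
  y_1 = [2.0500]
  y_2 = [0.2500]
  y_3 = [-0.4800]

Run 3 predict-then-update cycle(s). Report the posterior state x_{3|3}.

step 1: x^-=[1.4400]  P^-=[1.0200]  H_jac=[2.8800]  S=[8.6203]  K=[0.3408]  nu=[-0.0236]  x^+=[1.4320]  P^+=[0.0189]
step 2: x^-=[1.4320]  P^-=[0.2889]  H_jac=[2.8639]  S=[2.5298]  K=[0.3271]  nu=[-1.8005]  x^+=[0.8430]  P^+=[0.0183]
step 3: x^-=[0.8430]  P^-=[0.2883]  H_jac=[1.6861]  S=[0.9795]  K=[0.4962]  nu=[-1.1907]  x^+=[0.2522]  P^+=[0.0471]

x_post = [0.2522]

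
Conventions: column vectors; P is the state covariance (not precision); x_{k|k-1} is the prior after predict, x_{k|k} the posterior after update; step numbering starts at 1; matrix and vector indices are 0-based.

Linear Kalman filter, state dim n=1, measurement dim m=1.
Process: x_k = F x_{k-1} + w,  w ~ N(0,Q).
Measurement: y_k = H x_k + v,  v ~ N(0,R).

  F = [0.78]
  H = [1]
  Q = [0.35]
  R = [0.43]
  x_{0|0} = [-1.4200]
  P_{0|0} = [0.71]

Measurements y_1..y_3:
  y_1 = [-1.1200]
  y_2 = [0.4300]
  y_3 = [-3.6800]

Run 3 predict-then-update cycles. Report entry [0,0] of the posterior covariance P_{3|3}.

step 1: x^-=[-1.1076]  P^-=[0.7820]  S=[1.2120]  K=[0.6452]  nu=[-0.0124]  x^+=[-1.1156]  P^+=[0.2774]
step 2: x^-=[-0.8702]  P^-=[0.5188]  S=[0.9488]  K=[0.5468]  nu=[1.3002]  x^+=[-0.1592]  P^+=[0.2351]
step 3: x^-=[-0.1242]  P^-=[0.4930]  S=[0.9230]  K=[0.5342]  nu=[-3.5558]  x^+=[-2.0235]  P^+=[0.2297]

P_post[0,0] = 0.2297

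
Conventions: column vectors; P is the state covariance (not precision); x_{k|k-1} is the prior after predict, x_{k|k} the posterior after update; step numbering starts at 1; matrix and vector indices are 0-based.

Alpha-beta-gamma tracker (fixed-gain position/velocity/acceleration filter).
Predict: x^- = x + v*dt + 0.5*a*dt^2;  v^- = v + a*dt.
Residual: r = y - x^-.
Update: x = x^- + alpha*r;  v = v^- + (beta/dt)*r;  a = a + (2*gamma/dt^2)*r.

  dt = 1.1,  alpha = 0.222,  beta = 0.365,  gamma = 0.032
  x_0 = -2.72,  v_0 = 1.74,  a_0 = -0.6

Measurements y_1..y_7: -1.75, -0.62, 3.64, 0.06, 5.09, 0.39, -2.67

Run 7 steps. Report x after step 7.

x_post = 1.1701

step 1: x_pred=-1.1690  r=-0.5810  x^+=-1.2980  v^+=0.8872  a^+=-0.6307
step 2: x_pred=-0.7036  r=0.0836  x^+=-0.6851  v^+=0.2212  a^+=-0.6263
step 3: x_pred=-0.8207  r=4.4607  x^+=0.1696  v^+=1.0124  a^+=-0.3904
step 4: x_pred=1.0470  r=-0.9870  x^+=0.8279  v^+=0.2555  a^+=-0.4426
step 5: x_pred=0.8411  r=4.2489  x^+=1.7844  v^+=1.1785  a^+=-0.2178
step 6: x_pred=2.9489  r=-2.5589  x^+=2.3808  v^+=0.0898  a^+=-0.3532
step 7: x_pred=2.2659  r=-4.9359  x^+=1.1701  v^+=-1.9366  a^+=-0.6143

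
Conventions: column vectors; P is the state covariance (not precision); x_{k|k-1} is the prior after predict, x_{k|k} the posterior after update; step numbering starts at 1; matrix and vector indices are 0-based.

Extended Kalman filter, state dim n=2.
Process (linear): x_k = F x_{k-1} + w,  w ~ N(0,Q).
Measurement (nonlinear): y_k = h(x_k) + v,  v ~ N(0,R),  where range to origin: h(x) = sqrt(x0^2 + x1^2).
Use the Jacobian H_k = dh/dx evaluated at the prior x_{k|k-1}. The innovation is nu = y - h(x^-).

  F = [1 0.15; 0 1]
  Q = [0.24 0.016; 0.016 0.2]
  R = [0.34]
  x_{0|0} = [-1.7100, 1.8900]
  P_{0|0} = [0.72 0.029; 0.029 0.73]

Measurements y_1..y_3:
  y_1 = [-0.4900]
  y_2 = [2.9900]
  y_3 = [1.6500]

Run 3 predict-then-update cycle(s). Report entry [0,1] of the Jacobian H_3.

step 1: x^-=[-1.4265, 1.8900]  P^-=[0.9851 0.1545; 0.1545 0.9300]  H_jac=[-0.6024 0.7982]  S=[1.1414]  K=[-0.4119; 0.5688]  nu=[-2.8579]  x^+=[-0.2493, 0.2645]  P^+=[0.7915 0.4219; 0.4219 0.5607]
step 2: x^-=[-0.2097, 0.2645]  P^-=[1.1707 0.5220; 0.5220 0.7607]  H_jac=[-0.6212 0.7836]  S=[0.7507]  K=[-0.4239; 0.3621]  nu=[2.6525]  x^+=[-1.3340, 1.2250]  P^+=[1.0358 0.6372; 0.6372 0.6623]
step 3: x^-=[-1.1502, 1.2250]  P^-=[1.4819 0.7526; 0.7526 0.8623]  H_jac=[-0.6845 0.7290]  S=[0.7415]  K=[-0.6281; 0.1530]  nu=[-0.0303]  x^+=[-1.1312, 1.2203]  P^+=[1.1893 0.8238; 0.8238 0.8449]

H_jac[0,1] = 0.7290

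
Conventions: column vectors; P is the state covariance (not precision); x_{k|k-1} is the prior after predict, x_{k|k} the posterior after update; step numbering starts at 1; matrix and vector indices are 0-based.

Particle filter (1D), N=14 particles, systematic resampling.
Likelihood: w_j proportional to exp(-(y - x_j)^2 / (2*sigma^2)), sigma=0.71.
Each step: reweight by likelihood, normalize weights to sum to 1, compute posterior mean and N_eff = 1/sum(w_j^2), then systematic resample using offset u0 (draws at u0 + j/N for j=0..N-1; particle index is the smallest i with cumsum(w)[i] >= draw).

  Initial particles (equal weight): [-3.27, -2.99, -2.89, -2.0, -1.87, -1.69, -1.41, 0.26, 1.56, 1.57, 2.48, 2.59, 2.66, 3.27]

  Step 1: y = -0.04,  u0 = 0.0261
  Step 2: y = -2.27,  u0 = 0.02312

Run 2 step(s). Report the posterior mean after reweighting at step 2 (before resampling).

step 1: w=[0.0000, 0.0001, 0.0002, 0.0163, 0.0266, 0.0496, 0.1147, 0.6750, 0.0583, 0.0564, 0.0014, 0.0008, 0.0005, 0.0000]  mean=0.0326  Neff=2.0886  idx=[4, 6, 6, 7, 7, 7, 7, 7, 7, 7, 7, 7, 8, 9]
step 2: w=[0.4664, 0.2625, 0.2625, 0.0010, 0.0010, 0.0010, 0.0010, 0.0010, 0.0010, 0.0010, 0.0010, 0.0010, 0.0000, 0.0000]  mean=-1.6102  Neff=2.8141  idx=[0, 0, 0, 0, 0, 0, 0, 1, 1, 1, 2, 2, 2, 2]

post_mean = -1.6102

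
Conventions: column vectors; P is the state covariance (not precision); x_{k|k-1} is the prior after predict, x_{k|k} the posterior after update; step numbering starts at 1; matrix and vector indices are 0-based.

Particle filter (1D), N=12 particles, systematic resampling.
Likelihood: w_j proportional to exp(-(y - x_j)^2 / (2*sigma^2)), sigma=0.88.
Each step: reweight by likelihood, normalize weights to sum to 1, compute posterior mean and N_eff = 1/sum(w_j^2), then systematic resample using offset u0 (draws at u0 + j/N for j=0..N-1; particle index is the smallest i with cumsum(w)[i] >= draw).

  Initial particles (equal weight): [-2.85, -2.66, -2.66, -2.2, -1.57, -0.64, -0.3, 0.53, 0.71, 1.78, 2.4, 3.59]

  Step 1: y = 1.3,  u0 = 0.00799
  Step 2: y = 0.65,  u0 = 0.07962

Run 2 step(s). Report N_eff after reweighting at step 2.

step 1: w=[0.0000, 0.0000, 0.0000, 0.0001, 0.0016, 0.0282, 0.0614, 0.2186, 0.2561, 0.2763, 0.1468, 0.0109]  mean=1.1415  Neff=4.6306  idx=[5, 6, 7, 7, 8, 8, 8, 9, 9, 9, 9, 10]
step 2: w=[0.0440, 0.0719, 0.1276, 0.1276, 0.1285, 0.1285, 0.1285, 0.0565, 0.0565, 0.0565, 0.0565, 0.0178]  mean=0.8039  Neff=9.7833  idx=[1, 2, 3, 3, 4, 4, 5, 6, 6, 8, 9, 11]

N_eff = 9.7833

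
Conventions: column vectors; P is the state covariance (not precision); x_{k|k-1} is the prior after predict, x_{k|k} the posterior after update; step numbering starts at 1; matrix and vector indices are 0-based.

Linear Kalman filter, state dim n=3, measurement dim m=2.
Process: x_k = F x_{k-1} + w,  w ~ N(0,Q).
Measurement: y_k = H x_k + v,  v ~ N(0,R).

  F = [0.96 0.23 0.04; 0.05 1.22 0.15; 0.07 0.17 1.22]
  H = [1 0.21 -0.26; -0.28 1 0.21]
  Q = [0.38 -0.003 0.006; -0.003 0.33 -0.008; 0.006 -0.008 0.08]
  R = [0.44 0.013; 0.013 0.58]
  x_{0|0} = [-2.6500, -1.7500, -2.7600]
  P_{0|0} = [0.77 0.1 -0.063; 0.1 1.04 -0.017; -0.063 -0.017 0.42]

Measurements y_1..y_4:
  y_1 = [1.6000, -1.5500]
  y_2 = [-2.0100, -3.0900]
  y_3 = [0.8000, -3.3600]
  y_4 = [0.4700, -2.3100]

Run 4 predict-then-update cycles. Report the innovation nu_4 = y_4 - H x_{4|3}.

step 1: x^-=[-3.0569, -2.6815, -3.8502]  P^-=[1.1843 0.4360 0.0580; 0.4360 1.8943 0.2664; 0.0580 0.2664 0.7235]  S=[1.8806 0.4089; 0.4089 2.4600]  K=[0.6849 -0.0665; 0.2541 0.7009; -0.0778 0.1764]  nu=[4.2190, 1.0841]  x^+=[-0.2395, -0.8495, -3.9872]  P^+=[0.3286 0.0339 0.1355; 0.0339 0.4186 0.0034; 0.1355 0.0034 0.6468]
step 2: x^-=[-0.5848, -1.6465, -5.0256]  P^-=[0.7315 0.1943 0.2422; 0.1943 0.9759 0.2164; 0.2422 0.2164 1.0818]  S=[1.2197 0.1587; 0.1587 1.6145]  K=[0.5858 -0.0326; 0.2059 0.5786; -0.0254 0.2352]  nu=[-2.3861, -0.5519]  x^+=[-1.9646, -2.4571, -5.0948]  P^+=[0.3173 0.0249 0.2507; 0.0249 0.3458 -0.0024; 0.2507 -0.0024 0.9936]
step 3: x^-=[-2.6549, -3.8601, -6.7709]  P^-=[0.7225 0.1811 0.3874; 0.1811 0.8737 0.2633; 0.3874 0.2633 1.6128]  S=[1.1559 0.1293; 0.1293 1.5451]  K=[0.5718 -0.0089; 0.1944 0.5522; -0.0156 0.3207]  nu=[2.5051, 1.1786]  x^+=[-1.2330, -2.7223, -6.4319]  P^+=[0.3458 0.0196 0.3785; 0.0196 0.3312 -0.0137; 0.3785 -0.0137 1.4549]
step 4: x^-=[-2.0671, -4.3477, -8.3961]  P^-=[0.7560 0.1925 0.5571; 0.1925 0.8595 0.3362; 0.5571 0.3362 2.3162]  S=[1.1449 0.1215; 0.1215 1.5688]  K=[0.5671 0.0184; 0.1918 0.5437; -0.0230 0.4267]  nu=[1.2671, 3.2221]  x^+=[-1.2890, -2.3529, -7.0504]  P^+=[0.3846 0.0144 0.5303; 0.0144 0.3284 -0.0311; 0.5303 -0.0311 2.0323]

innov = [1.2671, 3.2221]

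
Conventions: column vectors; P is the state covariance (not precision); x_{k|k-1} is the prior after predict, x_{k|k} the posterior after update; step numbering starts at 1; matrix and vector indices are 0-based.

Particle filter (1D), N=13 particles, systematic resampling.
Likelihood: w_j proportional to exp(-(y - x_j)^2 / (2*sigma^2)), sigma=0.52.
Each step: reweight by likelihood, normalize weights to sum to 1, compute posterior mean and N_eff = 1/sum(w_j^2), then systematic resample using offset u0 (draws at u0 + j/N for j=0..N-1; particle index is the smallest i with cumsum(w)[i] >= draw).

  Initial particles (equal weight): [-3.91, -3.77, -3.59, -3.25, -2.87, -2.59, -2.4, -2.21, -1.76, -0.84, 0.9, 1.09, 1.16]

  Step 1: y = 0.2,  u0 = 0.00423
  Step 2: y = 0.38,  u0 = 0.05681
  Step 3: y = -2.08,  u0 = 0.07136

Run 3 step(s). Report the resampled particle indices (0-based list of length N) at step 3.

resampled_idx = [0, 1, 2, 2, 3, 4, 4, 5, 6, 7, 7, 8, 11]

step 1: w=[0.0000, 0.0000, 0.0000, 0.0000, 0.0000, 0.0000, 0.0000, 0.0000, 0.0009, 0.1420, 0.4239, 0.2425, 0.1908]  mean=0.7463  Neff=3.3896  idx=[9, 9, 10, 10, 10, 10, 10, 10, 11, 11, 11, 12, 12]
step 2: w=[0.0114, 0.0114, 0.1084, 0.1084, 0.1084, 0.1084, 0.1084, 0.1084, 0.0703, 0.0703, 0.0703, 0.0580, 0.0580]  mean=0.9306  Neff=10.8357  idx=[2, 3, 3, 4, 5, 5, 6, 7, 7, 9, 10, 11, 12]
step 3: w=[0.1072, 0.1072, 0.1072, 0.1072, 0.1072, 0.1072, 0.1072, 0.1072, 0.1072, 0.0124, 0.0124, 0.0054, 0.0054]  mean=0.9075  Neff=9.6404  idx=[0, 1, 2, 2, 3, 4, 4, 5, 6, 7, 7, 8, 11]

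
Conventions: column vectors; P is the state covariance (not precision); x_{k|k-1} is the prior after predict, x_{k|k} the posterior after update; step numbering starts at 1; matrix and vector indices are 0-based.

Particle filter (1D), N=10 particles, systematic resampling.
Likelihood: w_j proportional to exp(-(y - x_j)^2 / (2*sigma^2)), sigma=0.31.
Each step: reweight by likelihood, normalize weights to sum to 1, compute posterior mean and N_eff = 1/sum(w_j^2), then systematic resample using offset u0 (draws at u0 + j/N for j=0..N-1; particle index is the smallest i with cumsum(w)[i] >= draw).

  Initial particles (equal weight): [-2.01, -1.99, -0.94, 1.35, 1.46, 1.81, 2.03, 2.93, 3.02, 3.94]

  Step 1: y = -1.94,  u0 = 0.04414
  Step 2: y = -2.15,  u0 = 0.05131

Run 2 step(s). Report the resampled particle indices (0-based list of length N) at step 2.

resampled_idx = [0, 1, 2, 3, 4, 5, 6, 7, 8, 9]

step 1: w=[0.4955, 0.5017, 0.0028, 0.0000, 0.0000, 0.0000, 0.0000, 0.0000, 0.0000, 0.0000]  mean=-1.9970  Neff=2.0111  idx=[0, 0, 0, 0, 0, 1, 1, 1, 1, 1]
step 2: w=[0.1016, 0.1016, 0.1016, 0.1016, 0.1016, 0.0984, 0.0984, 0.0984, 0.0984, 0.0984]  mean=-2.0002  Neff=9.9976  idx=[0, 1, 2, 3, 4, 5, 6, 7, 8, 9]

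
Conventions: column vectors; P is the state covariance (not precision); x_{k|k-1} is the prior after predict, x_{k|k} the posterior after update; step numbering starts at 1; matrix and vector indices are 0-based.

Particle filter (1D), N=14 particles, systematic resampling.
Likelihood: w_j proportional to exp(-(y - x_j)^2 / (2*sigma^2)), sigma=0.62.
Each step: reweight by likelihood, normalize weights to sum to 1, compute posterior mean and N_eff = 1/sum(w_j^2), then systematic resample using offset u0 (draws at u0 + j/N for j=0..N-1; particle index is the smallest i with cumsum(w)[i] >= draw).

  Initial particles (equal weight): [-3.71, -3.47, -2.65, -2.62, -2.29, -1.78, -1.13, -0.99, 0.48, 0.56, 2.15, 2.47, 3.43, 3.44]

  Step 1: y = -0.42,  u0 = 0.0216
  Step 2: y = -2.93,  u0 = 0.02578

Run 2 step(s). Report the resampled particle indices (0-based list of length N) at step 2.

step 1: w=[0.0000, 0.0000, 0.0008, 0.0010, 0.0055, 0.0471, 0.2712, 0.3424, 0.1822, 0.1498, 0.0001, 0.0000, 0.0000, 0.0000]  mean=-0.5750  Neff=4.0224  idx=[5, 6, 6, 6, 6, 7, 7, 7, 7, 7, 8, 8, 9, 9]
step 2: w=[0.6497, 0.0536, 0.0536, 0.0536, 0.0536, 0.0271, 0.0271, 0.0271, 0.0271, 0.0271, 0.0000, 0.0000, 0.0000, 0.0000]  mean=-1.5333  Neff=2.2868  idx=[0, 0, 0, 0, 0, 0, 0, 0, 0, 1, 2, 4, 5, 8]

resampled_idx = [0, 0, 0, 0, 0, 0, 0, 0, 0, 1, 2, 4, 5, 8]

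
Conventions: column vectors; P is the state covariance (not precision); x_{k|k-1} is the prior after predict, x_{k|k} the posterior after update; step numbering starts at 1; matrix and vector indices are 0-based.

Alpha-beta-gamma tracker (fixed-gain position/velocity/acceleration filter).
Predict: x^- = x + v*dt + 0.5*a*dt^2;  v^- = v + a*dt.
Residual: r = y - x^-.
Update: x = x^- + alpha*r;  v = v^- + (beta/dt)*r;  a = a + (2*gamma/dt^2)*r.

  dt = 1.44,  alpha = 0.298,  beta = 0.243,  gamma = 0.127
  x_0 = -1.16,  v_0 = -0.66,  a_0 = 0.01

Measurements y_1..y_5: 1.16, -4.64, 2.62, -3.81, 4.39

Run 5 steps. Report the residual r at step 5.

step 1: x_pred=-2.1000  r=3.2600  x^+=-1.1285  v^+=-0.0955  a^+=0.4093
step 2: x_pred=-0.8416  r=-3.7984  x^+=-1.9735  v^+=-0.1470  a^+=-0.0559
step 3: x_pred=-2.2432  r=4.8632  x^+=-0.7940  v^+=0.5931  a^+=0.5398
step 4: x_pred=0.6197  r=-4.4297  x^+=-0.7003  v^+=0.6229  a^+=-0.0028
step 5: x_pred=0.1936  r=4.1964  x^+=1.4441  v^+=1.3269  a^+=0.5112

resid = 4.1964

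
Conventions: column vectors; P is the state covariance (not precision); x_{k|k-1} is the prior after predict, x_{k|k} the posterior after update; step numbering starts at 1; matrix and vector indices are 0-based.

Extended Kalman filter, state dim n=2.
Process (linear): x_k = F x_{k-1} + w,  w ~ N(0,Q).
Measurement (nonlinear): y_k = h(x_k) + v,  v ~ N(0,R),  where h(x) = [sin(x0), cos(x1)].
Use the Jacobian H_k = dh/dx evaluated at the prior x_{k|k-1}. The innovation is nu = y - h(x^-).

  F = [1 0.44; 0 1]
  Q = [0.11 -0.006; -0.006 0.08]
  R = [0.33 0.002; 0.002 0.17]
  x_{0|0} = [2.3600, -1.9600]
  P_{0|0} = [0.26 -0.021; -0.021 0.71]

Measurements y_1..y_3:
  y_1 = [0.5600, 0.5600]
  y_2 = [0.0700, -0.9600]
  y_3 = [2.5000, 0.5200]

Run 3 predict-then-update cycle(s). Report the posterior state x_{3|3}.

x_post = [1.6282, -1.3734]

step 1: x^-=[1.4976, -1.9600]  P^-=[0.4890 0.2854; 0.2854 0.7900]  H_jac=[0.0731 0.0000; 0.0000 0.9252]  S=[0.3326 0.0213; 0.0213 0.8463]  K=[0.0877 0.3098; 0.0074 0.8635]  nu=[-0.4373, 0.9395]  x^+=[1.7503, -1.1520]  P^+=[0.4040 0.0571; 0.0571 0.1587]
step 2: x^-=[1.2434, -1.1520]  P^-=[0.5950 0.1209; 0.1209 0.2387]  H_jac=[0.3215 0.0000; 0.0000 0.9136]  S=[0.3915 0.0375; 0.0375 0.3692]  K=[0.4645 0.2520; 0.0431 0.5862]  nu=[-0.8769, -1.3667]  x^+=[0.4917, -1.9910]  P^+=[0.4783 0.0479; 0.0479 0.1092]
step 3: x^-=[-0.3844, -1.9910]  P^-=[0.6516 0.0900; 0.0900 0.1892]  H_jac=[0.9270 0.0000; 0.0000 0.9130]  S=[0.8900 0.0781; 0.0781 0.3277]  K=[0.6708 0.0907; 0.0484 0.5155]  nu=[2.8750, 0.9279]  x^+=[1.6282, -1.3734]  P^+=[0.2390 0.0184; 0.0184 0.0961]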